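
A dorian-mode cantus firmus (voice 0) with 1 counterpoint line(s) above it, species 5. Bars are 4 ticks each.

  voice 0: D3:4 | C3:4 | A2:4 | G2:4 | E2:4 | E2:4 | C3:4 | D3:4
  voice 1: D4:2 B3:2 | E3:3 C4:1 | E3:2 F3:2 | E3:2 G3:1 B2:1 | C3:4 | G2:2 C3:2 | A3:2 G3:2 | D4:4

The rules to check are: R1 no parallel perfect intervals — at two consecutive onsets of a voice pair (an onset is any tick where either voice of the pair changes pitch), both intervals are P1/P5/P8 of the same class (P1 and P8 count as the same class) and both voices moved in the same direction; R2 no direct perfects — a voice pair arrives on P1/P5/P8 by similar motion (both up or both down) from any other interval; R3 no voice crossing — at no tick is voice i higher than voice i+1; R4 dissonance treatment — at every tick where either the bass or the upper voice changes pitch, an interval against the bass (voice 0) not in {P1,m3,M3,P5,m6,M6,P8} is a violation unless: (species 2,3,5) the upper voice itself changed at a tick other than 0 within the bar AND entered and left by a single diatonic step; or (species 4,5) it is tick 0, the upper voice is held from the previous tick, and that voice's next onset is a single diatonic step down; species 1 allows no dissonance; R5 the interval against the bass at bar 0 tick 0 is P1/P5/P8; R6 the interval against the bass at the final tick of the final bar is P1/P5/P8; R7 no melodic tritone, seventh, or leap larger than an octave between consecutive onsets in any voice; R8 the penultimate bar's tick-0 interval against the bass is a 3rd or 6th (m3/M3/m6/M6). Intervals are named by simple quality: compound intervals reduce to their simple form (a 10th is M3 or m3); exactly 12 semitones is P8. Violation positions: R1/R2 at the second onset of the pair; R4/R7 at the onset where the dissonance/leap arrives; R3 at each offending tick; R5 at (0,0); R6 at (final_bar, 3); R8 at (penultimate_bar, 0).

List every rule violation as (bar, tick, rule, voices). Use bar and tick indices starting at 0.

(2, 0, R2, (0, 1))
(7, 0, R2, (0, 1))

bar 0: v0=D3 v1=D4 downbeat P8
bar 1: v0=C3 v1=E3 downbeat M3
bar 2: v0=A2 v1=E3 downbeat P5
bar 3: v0=G2 v1=E3 downbeat M6
bar 4: v0=E2 v1=C3 downbeat m6
bar 5: v0=E2 v1=G2 downbeat m3
bar 6: v0=C3 v1=A3 downbeat M6
bar 7: v0=D3 v1=D4 downbeat P8
  -> R2 @ bar 2 tick 0 v(0, 1): C3/C4 P8 -> A2/E3 P5 similar
  -> R2 @ bar 7 tick 0 v(0, 1): C3/G3 P5 -> D3/D4 P8 similar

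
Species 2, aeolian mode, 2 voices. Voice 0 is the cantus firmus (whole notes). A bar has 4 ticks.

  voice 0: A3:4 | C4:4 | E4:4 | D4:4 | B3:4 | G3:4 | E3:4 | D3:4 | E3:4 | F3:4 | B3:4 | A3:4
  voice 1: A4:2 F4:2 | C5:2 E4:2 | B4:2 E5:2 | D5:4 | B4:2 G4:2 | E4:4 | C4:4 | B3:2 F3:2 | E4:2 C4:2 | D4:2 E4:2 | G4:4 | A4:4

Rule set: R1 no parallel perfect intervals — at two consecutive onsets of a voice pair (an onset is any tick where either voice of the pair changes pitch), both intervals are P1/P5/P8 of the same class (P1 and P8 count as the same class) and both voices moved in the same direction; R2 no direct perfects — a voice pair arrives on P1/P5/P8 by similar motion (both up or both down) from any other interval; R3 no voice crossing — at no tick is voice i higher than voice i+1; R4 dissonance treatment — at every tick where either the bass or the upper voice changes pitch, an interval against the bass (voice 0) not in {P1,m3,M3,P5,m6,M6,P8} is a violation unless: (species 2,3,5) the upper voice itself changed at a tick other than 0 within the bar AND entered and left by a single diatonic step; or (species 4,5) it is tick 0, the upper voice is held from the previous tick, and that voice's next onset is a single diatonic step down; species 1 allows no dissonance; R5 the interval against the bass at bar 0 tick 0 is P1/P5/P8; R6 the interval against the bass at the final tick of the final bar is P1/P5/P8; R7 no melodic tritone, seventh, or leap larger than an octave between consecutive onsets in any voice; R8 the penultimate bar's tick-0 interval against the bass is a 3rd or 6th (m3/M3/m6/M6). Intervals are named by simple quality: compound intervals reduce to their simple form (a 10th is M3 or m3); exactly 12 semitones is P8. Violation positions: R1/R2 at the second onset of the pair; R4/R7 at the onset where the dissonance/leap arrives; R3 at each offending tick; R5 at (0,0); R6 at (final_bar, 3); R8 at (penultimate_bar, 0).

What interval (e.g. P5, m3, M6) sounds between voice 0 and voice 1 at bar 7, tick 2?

m3

voice 0=D3 voice 1=F3 -> m3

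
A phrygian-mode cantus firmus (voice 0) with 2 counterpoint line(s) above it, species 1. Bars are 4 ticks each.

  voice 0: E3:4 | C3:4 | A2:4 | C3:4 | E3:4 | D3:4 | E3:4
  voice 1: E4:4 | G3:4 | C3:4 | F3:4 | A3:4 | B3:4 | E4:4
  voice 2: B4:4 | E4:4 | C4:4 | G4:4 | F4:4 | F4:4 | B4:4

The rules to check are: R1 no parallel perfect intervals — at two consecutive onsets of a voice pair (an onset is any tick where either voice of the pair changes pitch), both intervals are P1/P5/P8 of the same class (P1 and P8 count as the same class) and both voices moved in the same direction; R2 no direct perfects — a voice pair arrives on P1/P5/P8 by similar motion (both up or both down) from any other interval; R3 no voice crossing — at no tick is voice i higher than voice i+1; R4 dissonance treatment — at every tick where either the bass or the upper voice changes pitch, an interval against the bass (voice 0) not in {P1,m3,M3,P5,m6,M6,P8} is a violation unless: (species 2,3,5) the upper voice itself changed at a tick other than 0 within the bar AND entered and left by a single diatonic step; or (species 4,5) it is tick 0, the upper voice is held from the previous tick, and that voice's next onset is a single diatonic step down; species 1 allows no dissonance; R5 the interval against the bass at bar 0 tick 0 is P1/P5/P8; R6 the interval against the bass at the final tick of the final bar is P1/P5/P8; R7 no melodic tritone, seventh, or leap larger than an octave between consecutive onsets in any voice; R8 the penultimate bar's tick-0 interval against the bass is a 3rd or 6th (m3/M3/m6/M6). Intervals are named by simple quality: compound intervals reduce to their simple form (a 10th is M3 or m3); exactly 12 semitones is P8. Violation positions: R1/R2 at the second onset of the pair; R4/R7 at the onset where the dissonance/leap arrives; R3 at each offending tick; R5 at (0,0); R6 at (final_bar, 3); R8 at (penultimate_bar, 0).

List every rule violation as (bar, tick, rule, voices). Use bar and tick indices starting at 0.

(1, 0, R2, (0, 1))
(2, 0, R2, (1, 2))
(3, 0, R2, (0, 2))
(3, 0, R4, (0, 1))
(4, 0, R4, (0, 1))
(4, 0, R4, (0, 2))
(6, 0, R2, (0, 1))
(6, 0, R2, (0, 2))
(6, 0, R2, (1, 2))
(6, 0, R7, (2,))

bar 0: v0=E3 v1=E4 v2=B4 downbeat P5
bar 1: v0=C3 v1=G3 v2=E4 downbeat M3
bar 2: v0=A2 v1=C3 v2=C4 downbeat m3
bar 3: v0=C3 v1=F3 v2=G4 downbeat P5
bar 4: v0=E3 v1=A3 v2=F4 downbeat m2
bar 5: v0=D3 v1=B3 v2=F4 downbeat m3
bar 6: v0=E3 v1=E4 v2=B4 downbeat P5
  -> R2 @ bar 1 tick 0 v(0, 1): E3/E4 P8 -> C3/G3 P5 similar
  -> R2 @ bar 2 tick 0 v(1, 2): G3/E4 M6 -> C3/C4 P8 similar
  -> R2 @ bar 3 tick 0 v(0, 2): A2/C4 m3 -> C3/G4 P5 similar
  -> R4 @ bar 3 tick 0 v(0, 1): C3/F3 P4 untreated
  -> R4 @ bar 4 tick 0 v(0, 1): E3/A3 P4 untreated
  -> R4 @ bar 4 tick 0 v(0, 2): E3/F4 m2 untreated
  -> R2 @ bar 6 tick 0 v(0, 1): D3/B3 M6 -> E3/E4 P8 similar
  -> R2 @ bar 6 tick 0 v(0, 2): D3/F4 m3 -> E3/B4 P5 similar
  -> R2 @ bar 6 tick 0 v(1, 2): B3/F4 TT -> E4/B4 P5 similar
  -> R7 @ bar 6 tick 0 v(2,): F4->B4 leap 6st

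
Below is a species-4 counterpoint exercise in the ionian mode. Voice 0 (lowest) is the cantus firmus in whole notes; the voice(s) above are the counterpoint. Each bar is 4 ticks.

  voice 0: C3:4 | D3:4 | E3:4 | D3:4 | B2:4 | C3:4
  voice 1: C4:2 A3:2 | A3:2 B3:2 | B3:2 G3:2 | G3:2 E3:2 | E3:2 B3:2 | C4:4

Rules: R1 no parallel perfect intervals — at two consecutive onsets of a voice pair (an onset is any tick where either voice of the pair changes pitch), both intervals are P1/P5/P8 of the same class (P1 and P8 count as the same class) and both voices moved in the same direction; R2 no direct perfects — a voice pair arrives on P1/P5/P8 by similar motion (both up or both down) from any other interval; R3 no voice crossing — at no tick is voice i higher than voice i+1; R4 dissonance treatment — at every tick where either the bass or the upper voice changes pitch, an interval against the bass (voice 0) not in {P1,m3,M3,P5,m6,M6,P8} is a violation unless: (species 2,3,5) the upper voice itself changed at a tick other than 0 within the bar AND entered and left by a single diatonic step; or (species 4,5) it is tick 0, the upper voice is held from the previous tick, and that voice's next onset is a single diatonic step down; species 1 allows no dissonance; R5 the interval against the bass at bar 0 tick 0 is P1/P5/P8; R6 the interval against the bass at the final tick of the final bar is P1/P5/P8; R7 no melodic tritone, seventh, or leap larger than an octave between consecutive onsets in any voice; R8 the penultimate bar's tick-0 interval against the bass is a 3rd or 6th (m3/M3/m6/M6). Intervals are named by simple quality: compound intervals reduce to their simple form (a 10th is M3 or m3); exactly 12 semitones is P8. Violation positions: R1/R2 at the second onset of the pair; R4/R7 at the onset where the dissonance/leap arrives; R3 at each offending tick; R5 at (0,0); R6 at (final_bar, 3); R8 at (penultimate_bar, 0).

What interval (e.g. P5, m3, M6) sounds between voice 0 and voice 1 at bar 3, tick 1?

voice 0=D3 voice 1=G3 -> P4

P4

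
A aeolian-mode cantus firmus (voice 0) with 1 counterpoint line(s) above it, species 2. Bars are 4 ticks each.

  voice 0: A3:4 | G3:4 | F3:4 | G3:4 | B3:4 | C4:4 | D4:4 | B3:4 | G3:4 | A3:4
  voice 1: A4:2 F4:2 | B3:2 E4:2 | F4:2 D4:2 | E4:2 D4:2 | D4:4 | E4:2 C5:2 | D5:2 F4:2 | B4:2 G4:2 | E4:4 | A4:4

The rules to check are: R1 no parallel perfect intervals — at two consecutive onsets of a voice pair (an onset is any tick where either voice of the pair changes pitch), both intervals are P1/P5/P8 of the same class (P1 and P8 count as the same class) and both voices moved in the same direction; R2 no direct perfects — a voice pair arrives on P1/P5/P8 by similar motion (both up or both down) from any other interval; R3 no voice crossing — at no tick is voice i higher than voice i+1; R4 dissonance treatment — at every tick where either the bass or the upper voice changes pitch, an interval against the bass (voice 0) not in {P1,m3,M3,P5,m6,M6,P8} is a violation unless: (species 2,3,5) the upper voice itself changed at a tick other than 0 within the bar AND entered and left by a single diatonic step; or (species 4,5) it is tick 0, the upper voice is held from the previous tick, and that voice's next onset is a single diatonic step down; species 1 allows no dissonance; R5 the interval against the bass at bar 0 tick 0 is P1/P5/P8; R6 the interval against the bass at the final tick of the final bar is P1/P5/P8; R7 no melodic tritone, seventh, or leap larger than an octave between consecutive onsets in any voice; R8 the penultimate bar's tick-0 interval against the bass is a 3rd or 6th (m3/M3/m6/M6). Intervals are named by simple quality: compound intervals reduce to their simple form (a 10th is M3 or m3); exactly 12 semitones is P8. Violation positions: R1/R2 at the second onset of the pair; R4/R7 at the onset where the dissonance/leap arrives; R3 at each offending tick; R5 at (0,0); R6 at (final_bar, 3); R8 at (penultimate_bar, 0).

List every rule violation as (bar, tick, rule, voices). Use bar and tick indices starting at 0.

(1, 0, R7, (1,))
(6, 0, R1, (0, 1))
(7, 0, R7, (1,))
(9, 0, R2, (0, 1))

bar 0: v0=A3 v1=A4 downbeat P8
bar 1: v0=G3 v1=B3 downbeat M3
bar 2: v0=F3 v1=F4 downbeat P8
bar 3: v0=G3 v1=E4 downbeat M6
bar 4: v0=B3 v1=D4 downbeat m3
bar 5: v0=C4 v1=E4 downbeat M3
bar 6: v0=D4 v1=D5 downbeat P8
bar 7: v0=B3 v1=B4 downbeat P8
bar 8: v0=G3 v1=E4 downbeat M6
bar 9: v0=A3 v1=A4 downbeat P8
  -> R7 @ bar 1 tick 0 v(1,): F4->B3 leap 6st
  -> R1 @ bar 6 tick 0 v(0, 1): C4/C5 P8 -> D4/D5 P8 similar
  -> R7 @ bar 7 tick 0 v(1,): F4->B4 leap 6st
  -> R2 @ bar 9 tick 0 v(0, 1): G3/E4 M6 -> A3/A4 P8 similar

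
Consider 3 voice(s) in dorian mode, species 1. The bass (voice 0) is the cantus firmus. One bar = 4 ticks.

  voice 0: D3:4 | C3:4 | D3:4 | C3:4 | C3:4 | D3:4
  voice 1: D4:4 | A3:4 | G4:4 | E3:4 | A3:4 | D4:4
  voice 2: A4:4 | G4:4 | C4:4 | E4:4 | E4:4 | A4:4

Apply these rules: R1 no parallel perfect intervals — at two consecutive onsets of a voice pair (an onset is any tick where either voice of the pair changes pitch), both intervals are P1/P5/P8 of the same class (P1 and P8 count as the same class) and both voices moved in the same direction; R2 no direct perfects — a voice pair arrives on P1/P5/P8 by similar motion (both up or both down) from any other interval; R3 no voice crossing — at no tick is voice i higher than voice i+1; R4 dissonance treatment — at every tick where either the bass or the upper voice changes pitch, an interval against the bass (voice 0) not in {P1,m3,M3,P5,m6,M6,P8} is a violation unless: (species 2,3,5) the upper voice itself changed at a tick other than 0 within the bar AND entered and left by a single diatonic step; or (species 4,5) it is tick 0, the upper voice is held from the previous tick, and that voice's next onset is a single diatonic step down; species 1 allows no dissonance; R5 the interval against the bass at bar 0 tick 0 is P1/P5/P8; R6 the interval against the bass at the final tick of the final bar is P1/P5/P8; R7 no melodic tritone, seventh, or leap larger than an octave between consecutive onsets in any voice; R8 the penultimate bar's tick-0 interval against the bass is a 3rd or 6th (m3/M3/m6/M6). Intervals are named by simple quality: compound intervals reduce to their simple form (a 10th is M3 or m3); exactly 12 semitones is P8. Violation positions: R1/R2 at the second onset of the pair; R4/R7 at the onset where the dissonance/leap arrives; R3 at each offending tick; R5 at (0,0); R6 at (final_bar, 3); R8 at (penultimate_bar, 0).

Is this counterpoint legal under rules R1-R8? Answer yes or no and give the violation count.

bar 0: v0=D3 v1=D4 v2=A4 (P5)
bar 1: v0=C3 v1=A3 v2=G4 (P5)
bar 2: v0=D3 v1=G4 v2=C4 (m7)
bar 3: v0=C3 v1=E3 v2=E4 (M3)
bar 4: v0=C3 v1=A3 v2=E4 (M3)
bar 5: v0=D3 v1=D4 v2=A4 (P5)
  R1 @ bar1.0: D3/A4 P5 -> C3/G4 P5 similar
  R3 @ bar2.0: G4 above C4
  R4 @ bar2.0: D3/G4 P4 untreated
  R4 @ bar2.0: D3/C4 m7 untreated
  R7 @ bar2.0: A3->G4 leap 10st
  R3 @ bar2.1: G4 above C4
  R3 @ bar2.2: G4 above C4
  R3 @ bar2.3: G4 above C4
  R7 @ bar3.0: G4->E3 leap 15st
  R1 @ bar5.0: A3/E4 P5 -> D4/A4 P5 similar
  R2 @ bar5.0: C3/A3 M6 -> D3/D4 P8 similar
  R2 @ bar5.0: C3/E4 M3 -> D3/A4 P5 similar

No (12 violations)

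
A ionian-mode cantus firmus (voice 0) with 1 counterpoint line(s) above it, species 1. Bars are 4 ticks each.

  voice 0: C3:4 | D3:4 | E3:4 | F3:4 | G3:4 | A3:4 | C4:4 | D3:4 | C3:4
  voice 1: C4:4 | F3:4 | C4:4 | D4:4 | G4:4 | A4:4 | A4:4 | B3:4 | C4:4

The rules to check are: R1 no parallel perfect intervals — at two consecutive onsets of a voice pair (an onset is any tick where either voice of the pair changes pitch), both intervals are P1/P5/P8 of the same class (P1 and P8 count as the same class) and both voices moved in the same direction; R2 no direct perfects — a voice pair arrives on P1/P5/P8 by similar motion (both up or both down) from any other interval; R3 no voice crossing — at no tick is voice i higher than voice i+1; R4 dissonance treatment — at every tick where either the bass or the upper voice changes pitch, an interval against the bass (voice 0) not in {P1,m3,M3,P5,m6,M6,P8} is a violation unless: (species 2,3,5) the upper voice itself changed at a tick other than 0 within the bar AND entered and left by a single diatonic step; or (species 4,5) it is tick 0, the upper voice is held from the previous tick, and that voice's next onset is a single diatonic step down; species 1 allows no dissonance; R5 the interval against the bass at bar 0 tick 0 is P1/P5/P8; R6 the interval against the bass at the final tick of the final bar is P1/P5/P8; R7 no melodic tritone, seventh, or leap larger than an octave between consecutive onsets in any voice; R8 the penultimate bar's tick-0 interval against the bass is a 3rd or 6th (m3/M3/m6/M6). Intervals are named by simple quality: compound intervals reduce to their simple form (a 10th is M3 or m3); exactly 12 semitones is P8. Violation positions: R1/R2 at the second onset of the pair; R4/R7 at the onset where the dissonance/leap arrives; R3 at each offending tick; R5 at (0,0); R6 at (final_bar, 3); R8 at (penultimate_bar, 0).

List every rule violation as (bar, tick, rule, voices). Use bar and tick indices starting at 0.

(4, 0, R2, (0, 1))
(5, 0, R1, (0, 1))
(7, 0, R7, (0,))
(7, 0, R7, (1,))

bar 0: v0=C3 v1=C4 downbeat P8
bar 1: v0=D3 v1=F3 downbeat m3
bar 2: v0=E3 v1=C4 downbeat m6
bar 3: v0=F3 v1=D4 downbeat M6
bar 4: v0=G3 v1=G4 downbeat P8
bar 5: v0=A3 v1=A4 downbeat P8
bar 6: v0=C4 v1=A4 downbeat M6
bar 7: v0=D3 v1=B3 downbeat M6
bar 8: v0=C3 v1=C4 downbeat P8
  -> R2 @ bar 4 tick 0 v(0, 1): F3/D4 M6 -> G3/G4 P8 similar
  -> R1 @ bar 5 tick 0 v(0, 1): G3/G4 P8 -> A3/A4 P8 similar
  -> R7 @ bar 7 tick 0 v(0,): C4->D3 leap 10st
  -> R7 @ bar 7 tick 0 v(1,): A4->B3 leap 10st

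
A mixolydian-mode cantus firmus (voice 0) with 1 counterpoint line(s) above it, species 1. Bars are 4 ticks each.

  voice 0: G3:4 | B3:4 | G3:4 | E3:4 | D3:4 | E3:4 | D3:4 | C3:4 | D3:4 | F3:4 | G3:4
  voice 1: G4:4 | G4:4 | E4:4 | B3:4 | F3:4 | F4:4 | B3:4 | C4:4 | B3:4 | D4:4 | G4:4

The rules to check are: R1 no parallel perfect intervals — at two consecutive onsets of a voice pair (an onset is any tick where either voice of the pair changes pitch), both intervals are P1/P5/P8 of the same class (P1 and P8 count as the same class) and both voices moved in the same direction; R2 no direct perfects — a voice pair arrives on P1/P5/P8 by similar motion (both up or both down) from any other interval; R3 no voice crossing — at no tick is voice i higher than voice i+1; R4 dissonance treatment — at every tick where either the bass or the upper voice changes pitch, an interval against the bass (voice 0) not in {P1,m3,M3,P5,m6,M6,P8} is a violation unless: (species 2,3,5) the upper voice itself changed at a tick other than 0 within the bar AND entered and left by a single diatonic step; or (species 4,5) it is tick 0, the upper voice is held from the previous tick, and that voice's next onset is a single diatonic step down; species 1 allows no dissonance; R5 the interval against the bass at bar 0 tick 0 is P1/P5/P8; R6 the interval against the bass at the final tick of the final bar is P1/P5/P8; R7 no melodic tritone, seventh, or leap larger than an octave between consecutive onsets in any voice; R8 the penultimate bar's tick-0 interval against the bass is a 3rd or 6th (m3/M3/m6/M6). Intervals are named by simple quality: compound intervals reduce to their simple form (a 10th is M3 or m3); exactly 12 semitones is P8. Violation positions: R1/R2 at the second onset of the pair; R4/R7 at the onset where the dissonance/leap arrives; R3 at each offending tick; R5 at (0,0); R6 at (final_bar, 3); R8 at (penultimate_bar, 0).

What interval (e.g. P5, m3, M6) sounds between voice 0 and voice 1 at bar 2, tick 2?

voice 0=G3 voice 1=E4 -> M6

M6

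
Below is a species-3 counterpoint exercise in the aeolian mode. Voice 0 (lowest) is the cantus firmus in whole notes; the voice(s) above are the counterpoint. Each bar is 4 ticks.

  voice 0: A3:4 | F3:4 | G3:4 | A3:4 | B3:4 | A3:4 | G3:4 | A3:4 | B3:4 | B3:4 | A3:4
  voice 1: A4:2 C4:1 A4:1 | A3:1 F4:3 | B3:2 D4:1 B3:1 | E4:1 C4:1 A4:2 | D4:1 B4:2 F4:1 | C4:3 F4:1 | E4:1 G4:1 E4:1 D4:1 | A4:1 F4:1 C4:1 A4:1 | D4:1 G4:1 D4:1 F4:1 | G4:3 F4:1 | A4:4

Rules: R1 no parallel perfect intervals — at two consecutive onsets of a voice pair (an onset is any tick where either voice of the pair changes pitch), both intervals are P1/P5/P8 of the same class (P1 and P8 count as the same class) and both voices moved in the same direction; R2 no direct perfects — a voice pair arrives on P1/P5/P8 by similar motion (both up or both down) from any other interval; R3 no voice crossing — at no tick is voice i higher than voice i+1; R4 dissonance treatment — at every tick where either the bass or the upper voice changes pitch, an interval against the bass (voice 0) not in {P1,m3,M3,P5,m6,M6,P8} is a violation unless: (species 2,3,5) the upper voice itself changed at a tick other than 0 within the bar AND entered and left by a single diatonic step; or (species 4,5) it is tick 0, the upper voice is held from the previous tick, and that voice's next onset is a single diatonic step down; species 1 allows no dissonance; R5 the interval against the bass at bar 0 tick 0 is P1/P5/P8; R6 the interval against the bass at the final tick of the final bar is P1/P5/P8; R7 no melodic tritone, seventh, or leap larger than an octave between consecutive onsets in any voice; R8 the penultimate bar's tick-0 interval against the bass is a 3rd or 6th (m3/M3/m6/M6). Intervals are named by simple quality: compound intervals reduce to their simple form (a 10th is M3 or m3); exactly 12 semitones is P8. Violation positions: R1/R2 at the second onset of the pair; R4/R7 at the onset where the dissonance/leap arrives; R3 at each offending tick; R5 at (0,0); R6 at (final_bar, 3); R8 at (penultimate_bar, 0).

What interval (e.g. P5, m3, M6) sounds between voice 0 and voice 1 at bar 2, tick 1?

M3

voice 0=G3 voice 1=B3 -> M3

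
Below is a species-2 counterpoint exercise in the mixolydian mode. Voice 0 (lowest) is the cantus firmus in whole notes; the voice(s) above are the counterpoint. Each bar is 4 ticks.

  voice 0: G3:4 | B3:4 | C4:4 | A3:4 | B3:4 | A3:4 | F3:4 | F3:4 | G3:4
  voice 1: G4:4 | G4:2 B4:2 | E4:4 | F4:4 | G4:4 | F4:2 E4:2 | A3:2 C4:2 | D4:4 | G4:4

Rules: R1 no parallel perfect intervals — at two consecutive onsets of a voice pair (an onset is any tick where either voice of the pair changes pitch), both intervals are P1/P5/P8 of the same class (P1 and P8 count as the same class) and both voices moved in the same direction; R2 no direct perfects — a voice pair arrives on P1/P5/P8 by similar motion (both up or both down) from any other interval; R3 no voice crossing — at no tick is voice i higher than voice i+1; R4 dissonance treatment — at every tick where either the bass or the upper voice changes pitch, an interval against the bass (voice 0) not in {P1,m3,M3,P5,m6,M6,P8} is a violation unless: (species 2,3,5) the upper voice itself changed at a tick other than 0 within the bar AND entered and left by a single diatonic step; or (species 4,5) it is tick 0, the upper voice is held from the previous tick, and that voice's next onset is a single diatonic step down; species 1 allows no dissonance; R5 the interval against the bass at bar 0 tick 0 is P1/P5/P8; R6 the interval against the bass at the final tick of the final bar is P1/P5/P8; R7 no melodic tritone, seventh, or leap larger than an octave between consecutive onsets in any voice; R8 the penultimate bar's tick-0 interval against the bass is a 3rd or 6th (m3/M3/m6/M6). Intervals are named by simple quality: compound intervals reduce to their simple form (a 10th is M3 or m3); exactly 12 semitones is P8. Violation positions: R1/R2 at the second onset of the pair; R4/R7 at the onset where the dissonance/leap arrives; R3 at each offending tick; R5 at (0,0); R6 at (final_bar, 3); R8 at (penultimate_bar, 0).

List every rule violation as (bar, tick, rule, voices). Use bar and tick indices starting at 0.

(8, 0, R2, (0, 1))

bar 0: v0=G3 v1=G4 downbeat P8
bar 1: v0=B3 v1=G4 downbeat m6
bar 2: v0=C4 v1=E4 downbeat M3
bar 3: v0=A3 v1=F4 downbeat m6
bar 4: v0=B3 v1=G4 downbeat m6
bar 5: v0=A3 v1=F4 downbeat m6
bar 6: v0=F3 v1=A3 downbeat M3
bar 7: v0=F3 v1=D4 downbeat M6
bar 8: v0=G3 v1=G4 downbeat P8
  -> R2 @ bar 8 tick 0 v(0, 1): F3/D4 M6 -> G3/G4 P8 similar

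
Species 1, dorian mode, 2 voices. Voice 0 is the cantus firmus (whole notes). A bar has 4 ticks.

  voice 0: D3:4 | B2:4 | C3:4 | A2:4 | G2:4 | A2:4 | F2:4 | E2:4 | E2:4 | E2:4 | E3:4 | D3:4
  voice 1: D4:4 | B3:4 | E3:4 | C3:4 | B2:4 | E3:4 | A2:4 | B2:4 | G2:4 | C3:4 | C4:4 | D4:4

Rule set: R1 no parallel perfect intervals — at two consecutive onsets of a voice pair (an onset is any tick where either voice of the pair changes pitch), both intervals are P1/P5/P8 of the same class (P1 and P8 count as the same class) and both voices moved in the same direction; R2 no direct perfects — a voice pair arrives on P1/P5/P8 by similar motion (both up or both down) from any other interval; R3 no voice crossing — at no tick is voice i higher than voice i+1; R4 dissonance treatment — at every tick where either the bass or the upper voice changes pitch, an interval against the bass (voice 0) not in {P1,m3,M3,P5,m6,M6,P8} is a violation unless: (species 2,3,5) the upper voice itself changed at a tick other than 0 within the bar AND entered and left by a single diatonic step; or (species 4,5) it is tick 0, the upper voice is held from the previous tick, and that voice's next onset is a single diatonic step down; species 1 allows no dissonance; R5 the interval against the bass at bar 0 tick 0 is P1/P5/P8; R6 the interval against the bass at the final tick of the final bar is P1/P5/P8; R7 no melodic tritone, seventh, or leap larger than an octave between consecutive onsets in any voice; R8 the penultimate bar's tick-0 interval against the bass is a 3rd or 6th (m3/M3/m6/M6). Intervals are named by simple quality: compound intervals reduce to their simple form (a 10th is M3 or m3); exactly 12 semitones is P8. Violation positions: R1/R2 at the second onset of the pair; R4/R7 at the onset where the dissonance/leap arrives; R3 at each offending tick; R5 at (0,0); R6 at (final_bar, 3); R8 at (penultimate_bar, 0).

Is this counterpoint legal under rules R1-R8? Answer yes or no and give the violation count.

bar 0: v0=D3 v1=D4 (P8)
bar 1: v0=B2 v1=B3 (P8)
bar 2: v0=C3 v1=E3 (M3)
bar 3: v0=A2 v1=C3 (m3)
bar 4: v0=G2 v1=B2 (M3)
bar 5: v0=A2 v1=E3 (P5)
bar 6: v0=F2 v1=A2 (M3)
bar 7: v0=E2 v1=B2 (P5)
bar 8: v0=E2 v1=G2 (m3)
bar 9: v0=E2 v1=C3 (m6)
bar 10: v0=E3 v1=C4 (m6)
bar 11: v0=D3 v1=D4 (P8)
  R1 @ bar1.0: D3/D4 P8 -> B2/B3 P8 similar
  R2 @ bar5.0: G2/B2 M3 -> A2/E3 P5 similar

No (2 violations)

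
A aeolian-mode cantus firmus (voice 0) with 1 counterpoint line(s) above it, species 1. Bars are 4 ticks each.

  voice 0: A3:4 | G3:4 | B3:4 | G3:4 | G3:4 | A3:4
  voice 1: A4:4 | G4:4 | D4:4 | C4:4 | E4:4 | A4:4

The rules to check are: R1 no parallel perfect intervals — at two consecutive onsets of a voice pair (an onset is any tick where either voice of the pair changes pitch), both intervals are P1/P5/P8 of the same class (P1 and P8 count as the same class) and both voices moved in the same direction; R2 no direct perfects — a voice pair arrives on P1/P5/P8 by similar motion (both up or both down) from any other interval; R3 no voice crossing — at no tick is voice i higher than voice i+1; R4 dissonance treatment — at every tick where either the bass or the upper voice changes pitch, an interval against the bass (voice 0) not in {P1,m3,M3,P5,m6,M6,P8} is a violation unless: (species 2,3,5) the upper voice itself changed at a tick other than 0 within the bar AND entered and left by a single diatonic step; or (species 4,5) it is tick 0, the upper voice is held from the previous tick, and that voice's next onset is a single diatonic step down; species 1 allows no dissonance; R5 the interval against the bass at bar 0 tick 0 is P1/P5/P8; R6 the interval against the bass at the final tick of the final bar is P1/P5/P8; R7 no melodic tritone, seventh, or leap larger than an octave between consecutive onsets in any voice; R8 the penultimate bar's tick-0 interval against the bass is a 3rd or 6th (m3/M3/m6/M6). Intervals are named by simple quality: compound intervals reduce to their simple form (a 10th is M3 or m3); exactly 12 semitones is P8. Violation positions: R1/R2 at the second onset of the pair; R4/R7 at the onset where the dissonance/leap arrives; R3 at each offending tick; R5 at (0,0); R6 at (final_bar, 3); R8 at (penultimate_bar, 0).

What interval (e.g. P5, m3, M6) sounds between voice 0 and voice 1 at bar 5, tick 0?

voice 0=A3 voice 1=A4 -> P8

P8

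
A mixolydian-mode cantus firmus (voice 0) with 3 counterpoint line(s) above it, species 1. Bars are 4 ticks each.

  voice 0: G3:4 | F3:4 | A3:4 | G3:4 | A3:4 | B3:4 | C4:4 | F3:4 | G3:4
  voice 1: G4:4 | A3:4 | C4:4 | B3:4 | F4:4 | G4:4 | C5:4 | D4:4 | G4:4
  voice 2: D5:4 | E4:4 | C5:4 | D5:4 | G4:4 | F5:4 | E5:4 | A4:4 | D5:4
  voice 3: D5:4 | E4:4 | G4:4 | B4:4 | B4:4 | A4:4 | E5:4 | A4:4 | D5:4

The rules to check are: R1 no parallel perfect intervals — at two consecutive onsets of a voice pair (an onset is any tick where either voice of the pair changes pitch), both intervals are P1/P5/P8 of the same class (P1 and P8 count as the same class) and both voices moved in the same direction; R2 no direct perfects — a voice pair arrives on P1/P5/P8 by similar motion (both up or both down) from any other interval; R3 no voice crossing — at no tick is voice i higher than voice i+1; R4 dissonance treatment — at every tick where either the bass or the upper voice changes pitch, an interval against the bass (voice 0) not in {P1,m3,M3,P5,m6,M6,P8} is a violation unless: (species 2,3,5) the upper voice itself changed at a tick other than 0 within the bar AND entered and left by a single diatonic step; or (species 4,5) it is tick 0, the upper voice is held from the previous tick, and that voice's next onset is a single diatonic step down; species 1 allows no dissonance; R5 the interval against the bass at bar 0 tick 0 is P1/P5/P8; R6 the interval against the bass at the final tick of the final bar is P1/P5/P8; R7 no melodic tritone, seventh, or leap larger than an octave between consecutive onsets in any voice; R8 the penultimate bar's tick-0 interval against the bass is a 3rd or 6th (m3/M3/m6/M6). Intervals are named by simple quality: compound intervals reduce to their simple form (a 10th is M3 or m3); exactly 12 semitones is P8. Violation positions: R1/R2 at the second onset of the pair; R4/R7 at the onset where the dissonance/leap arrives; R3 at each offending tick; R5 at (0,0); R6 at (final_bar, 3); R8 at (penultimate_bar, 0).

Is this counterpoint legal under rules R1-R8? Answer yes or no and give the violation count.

bar 0: v0=G3 v1=G4 v2=D5 v3=D5 (P5)
bar 1: v0=F3 v1=A3 v2=E4 v3=E4 (M7)
bar 2: v0=A3 v1=C4 v2=C5 v3=G4 (m7)
bar 3: v0=G3 v1=B3 v2=D5 v3=B4 (M3)
bar 4: v0=A3 v1=F4 v2=G4 v3=B4 (M2)
bar 5: v0=B3 v1=G4 v2=F5 v3=A4 (m7)
bar 6: v0=C4 v1=C5 v2=E5 v3=E5 (M3)
bar 7: v0=F3 v1=D4 v2=A4 v3=A4 (M3)
bar 8: v0=G3 v1=G4 v2=D5 v3=D5 (P5)
  R1 @ bar1.0: G4/D5 P5 -> A3/E4 P5 similar
  R1 @ bar1.0: G4/D5 P5 -> A3/E4 P5 similar
  R1 @ bar1.0: D5/D5 P1 -> E4/E4 P1 similar
  R4 @ bar1.0: F3/E4 M7 untreated
  R4 @ bar1.0: F3/E4 M7 untreated
  R7 @ bar1.0: G4->A3 leap 10st
  R7 @ bar1.0: D5->E4 leap 10st
  R7 @ bar1.0: D5->E4 leap 10st
  R1 @ bar2.0: A3/E4 P5 -> C4/G4 P5 similar
  R2 @ bar2.0: A3/E4 P5 -> C4/C5 P8 similar
  R3 @ bar2.0: C5 above G4
  R4 @ bar2.0: A3/G4 m7 untreated
  R3 @ bar2.1: C5 above G4
  R3 @ bar2.2: C5 above G4
  R3 @ bar2.3: C5 above G4
  R3 @ bar3.0: D5 above B4
  R3 @ bar3.1: D5 above B4
  R3 @ bar3.2: D5 above B4
  R3 @ bar3.3: D5 above B4
  R4 @ bar4.0: A3/G4 m7 untreated
  R4 @ bar4.0: A3/B4 M2 untreated
  R7 @ bar4.0: B3->F4 leap 6st
  R3 @ bar5.0: F5 above A4
  R4 @ bar5.0: B3/F5 TT untreated
  R4 @ bar5.0: B3/A4 m7 untreated
  R7 @ bar5.0: G4->F5 leap 10st
  R3 @ bar5.1: F5 above A4
  R3 @ bar5.2: F5 above A4
  R3 @ bar5.3: F5 above A4
  R2 @ bar6.0: B3/G4 m6 -> C4/C5 P8 similar
  R1 @ bar7.0: E5/E5 P1 -> A4/A4 P1 similar
  R2 @ bar7.0: C5/E5 M3 -> D4/A4 P5 similar
  R2 @ bar7.0: C5/E5 M3 -> D4/A4 P5 similar
  R7 @ bar7.0: C5->D4 leap 10st
  R1 @ bar8.0: D4/A4 P5 -> G4/D5 P5 similar
  R1 @ bar8.0: D4/A4 P5 -> G4/D5 P5 similar
  R1 @ bar8.0: A4/A4 P1 -> D5/D5 P1 similar
  R2 @ bar8.0: F3/D4 M6 -> G3/G4 P8 similar
  R2 @ bar8.0: F3/A4 M3 -> G3/D5 P5 similar
  R2 @ bar8.0: F3/A4 M3 -> G3/D5 P5 similar

No (40 violations)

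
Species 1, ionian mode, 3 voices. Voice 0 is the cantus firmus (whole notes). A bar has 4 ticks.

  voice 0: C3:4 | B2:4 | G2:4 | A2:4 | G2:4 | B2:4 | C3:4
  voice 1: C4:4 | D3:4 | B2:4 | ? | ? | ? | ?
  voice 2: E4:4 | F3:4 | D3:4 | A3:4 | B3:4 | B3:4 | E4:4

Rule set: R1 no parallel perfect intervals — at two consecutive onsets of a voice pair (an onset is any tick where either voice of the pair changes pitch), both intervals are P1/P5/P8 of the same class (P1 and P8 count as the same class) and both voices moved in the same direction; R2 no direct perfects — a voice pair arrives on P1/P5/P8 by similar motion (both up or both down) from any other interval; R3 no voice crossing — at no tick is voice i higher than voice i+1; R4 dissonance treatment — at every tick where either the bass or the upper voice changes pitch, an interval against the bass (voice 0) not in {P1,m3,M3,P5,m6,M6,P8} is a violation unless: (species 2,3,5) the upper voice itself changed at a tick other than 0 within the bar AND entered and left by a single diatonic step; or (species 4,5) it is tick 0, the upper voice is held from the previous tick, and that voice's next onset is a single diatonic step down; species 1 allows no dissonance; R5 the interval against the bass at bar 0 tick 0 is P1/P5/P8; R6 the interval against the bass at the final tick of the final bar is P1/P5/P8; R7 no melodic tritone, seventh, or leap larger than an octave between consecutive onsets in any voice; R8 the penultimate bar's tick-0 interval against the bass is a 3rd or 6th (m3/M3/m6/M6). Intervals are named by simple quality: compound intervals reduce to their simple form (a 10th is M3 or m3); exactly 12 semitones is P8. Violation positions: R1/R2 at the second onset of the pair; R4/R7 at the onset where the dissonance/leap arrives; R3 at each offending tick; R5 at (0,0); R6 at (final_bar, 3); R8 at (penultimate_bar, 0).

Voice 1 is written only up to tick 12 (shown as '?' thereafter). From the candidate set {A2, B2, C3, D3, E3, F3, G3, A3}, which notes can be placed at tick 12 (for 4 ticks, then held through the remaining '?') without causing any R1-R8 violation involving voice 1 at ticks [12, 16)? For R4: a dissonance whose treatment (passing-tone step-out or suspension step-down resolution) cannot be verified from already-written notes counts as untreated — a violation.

A2: legal
B2: violates R4
C3: legal
D3: violates R2,R4
E3: violates R2
F3: violates R7
G3: violates R4
A3: violates R2,R7

{A2, C3}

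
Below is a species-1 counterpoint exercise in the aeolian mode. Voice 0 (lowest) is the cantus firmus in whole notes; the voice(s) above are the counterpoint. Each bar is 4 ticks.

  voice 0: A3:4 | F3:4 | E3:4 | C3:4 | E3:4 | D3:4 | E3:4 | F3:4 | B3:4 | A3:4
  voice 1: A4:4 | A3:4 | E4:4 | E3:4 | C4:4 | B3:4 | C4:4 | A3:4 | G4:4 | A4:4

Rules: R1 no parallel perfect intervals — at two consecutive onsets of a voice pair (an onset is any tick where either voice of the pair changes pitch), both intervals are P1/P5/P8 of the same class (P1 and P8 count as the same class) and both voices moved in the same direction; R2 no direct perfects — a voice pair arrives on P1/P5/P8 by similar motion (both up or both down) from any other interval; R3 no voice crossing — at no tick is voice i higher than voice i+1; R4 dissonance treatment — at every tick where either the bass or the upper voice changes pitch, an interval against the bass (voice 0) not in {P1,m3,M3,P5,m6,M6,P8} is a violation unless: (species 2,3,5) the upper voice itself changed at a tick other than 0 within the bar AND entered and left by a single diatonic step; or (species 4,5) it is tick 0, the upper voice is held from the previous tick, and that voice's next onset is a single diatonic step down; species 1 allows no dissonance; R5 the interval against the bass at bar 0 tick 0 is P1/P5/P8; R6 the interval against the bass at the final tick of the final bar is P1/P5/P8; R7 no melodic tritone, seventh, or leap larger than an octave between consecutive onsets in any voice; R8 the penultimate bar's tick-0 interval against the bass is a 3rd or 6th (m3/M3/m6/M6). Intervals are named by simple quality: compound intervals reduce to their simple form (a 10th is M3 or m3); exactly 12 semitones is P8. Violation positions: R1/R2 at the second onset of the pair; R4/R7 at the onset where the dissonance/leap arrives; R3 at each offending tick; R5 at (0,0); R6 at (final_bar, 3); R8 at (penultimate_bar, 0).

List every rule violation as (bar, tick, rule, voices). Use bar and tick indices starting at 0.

bar 0: v0=A3 v1=A4 downbeat P8
bar 1: v0=F3 v1=A3 downbeat M3
bar 2: v0=E3 v1=E4 downbeat P8
bar 3: v0=C3 v1=E3 downbeat M3
bar 4: v0=E3 v1=C4 downbeat m6
bar 5: v0=D3 v1=B3 downbeat M6
bar 6: v0=E3 v1=C4 downbeat m6
bar 7: v0=F3 v1=A3 downbeat M3
bar 8: v0=B3 v1=G4 downbeat m6
bar 9: v0=A3 v1=A4 downbeat P8
  -> R7 @ bar 8 tick 0 v(0,): F3->B3 leap 6st
  -> R7 @ bar 8 tick 0 v(1,): A3->G4 leap 10st

(8, 0, R7, (0,))
(8, 0, R7, (1,))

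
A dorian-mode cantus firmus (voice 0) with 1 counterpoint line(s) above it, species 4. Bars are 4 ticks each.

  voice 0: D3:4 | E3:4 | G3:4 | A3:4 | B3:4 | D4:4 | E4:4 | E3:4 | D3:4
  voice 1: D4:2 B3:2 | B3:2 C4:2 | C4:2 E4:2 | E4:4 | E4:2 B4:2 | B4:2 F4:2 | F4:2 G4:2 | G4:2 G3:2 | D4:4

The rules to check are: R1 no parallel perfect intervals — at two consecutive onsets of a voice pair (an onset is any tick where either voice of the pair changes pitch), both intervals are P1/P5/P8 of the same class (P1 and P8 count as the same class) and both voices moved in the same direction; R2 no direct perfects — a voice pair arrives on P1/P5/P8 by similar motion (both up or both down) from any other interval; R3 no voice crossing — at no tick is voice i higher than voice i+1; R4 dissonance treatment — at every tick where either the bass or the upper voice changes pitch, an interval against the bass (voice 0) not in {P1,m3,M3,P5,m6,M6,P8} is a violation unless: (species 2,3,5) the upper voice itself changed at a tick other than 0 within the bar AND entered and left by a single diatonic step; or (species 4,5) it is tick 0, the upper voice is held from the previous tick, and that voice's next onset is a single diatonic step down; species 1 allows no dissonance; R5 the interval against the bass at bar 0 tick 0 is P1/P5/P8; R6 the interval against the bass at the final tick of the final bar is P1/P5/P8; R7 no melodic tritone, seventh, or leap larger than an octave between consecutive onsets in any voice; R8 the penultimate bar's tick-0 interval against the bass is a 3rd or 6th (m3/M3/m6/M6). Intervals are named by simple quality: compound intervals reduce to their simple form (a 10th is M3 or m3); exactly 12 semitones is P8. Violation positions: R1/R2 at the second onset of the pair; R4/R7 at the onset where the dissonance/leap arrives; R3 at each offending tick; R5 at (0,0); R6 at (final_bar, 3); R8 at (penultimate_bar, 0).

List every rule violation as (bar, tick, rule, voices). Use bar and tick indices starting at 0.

bar 0: v0=D3 v1=D4 downbeat P8
bar 1: v0=E3 v1=B3 downbeat P5
bar 2: v0=G3 v1=C4 downbeat P4
bar 3: v0=A3 v1=E4 downbeat P5
bar 4: v0=B3 v1=E4 downbeat P4
bar 5: v0=D4 v1=B4 downbeat M6
bar 6: v0=E4 v1=F4 downbeat m2
bar 7: v0=E3 v1=G4 downbeat m3
bar 8: v0=D3 v1=D4 downbeat P8
  -> R4 @ bar 2 tick 0 v(0, 1): G3/C4 P4 untreated
  -> R4 @ bar 4 tick 0 v(0, 1): B3/E4 P4 untreated
  -> R7 @ bar 5 tick 2 v(1,): B4->F4 leap 6st
  -> R4 @ bar 6 tick 0 v(0, 1): E4/F4 m2 untreated

(2, 0, R4, (0, 1))
(4, 0, R4, (0, 1))
(5, 2, R7, (1,))
(6, 0, R4, (0, 1))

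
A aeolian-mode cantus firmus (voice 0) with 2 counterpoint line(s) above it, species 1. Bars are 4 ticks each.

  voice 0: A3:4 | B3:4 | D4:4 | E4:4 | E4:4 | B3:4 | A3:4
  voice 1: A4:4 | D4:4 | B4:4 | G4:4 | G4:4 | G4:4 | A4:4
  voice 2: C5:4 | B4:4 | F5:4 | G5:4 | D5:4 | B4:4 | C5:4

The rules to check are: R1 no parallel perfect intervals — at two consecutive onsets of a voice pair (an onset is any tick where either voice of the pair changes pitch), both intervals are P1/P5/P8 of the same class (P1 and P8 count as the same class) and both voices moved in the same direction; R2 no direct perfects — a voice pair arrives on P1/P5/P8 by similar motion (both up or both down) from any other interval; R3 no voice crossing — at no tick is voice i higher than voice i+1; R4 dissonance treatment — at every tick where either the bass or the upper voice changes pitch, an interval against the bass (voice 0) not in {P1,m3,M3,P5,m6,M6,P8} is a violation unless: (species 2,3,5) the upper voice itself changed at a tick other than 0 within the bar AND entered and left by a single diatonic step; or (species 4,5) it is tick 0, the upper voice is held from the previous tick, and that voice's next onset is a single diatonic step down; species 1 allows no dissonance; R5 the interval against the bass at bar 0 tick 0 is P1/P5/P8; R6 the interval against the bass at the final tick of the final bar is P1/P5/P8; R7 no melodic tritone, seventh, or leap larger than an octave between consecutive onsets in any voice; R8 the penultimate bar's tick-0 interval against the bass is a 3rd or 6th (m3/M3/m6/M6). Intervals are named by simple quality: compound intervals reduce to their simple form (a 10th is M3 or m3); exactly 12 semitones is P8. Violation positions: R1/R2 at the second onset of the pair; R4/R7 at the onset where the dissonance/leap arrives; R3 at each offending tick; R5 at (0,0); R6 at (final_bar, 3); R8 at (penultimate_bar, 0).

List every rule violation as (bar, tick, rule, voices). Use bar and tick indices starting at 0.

(0, 0, R5, (0, 2))
(2, 0, R7, (2,))
(4, 0, R4, (0, 2))
(5, 0, R2, (0, 2))
(5, 0, R8, (0, 2))
(6, 3, R6, (0, 2))

bar 0: v0=A3 v1=A4 v2=C5 downbeat m3
bar 1: v0=B3 v1=D4 v2=B4 downbeat P8
bar 2: v0=D4 v1=B4 v2=F5 downbeat m3
bar 3: v0=E4 v1=G4 v2=G5 downbeat m3
bar 4: v0=E4 v1=G4 v2=D5 downbeat m7
bar 5: v0=B3 v1=G4 v2=B4 downbeat P8
bar 6: v0=A3 v1=A4 v2=C5 downbeat m3
  -> R5 @ bar 0 tick 0 v(0, 2): opens on m3
  -> R7 @ bar 2 tick 0 v(2,): B4->F5 leap 6st
  -> R4 @ bar 4 tick 0 v(0, 2): E4/D5 m7 untreated
  -> R2 @ bar 5 tick 0 v(0, 2): E4/D5 m7 -> B3/B4 P8 similar
  -> R8 @ bar 5 tick 0 v(0, 2): penult P8 not 3rd/6th
  -> R6 @ bar 6 tick 3 v(0, 2): closes on m3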